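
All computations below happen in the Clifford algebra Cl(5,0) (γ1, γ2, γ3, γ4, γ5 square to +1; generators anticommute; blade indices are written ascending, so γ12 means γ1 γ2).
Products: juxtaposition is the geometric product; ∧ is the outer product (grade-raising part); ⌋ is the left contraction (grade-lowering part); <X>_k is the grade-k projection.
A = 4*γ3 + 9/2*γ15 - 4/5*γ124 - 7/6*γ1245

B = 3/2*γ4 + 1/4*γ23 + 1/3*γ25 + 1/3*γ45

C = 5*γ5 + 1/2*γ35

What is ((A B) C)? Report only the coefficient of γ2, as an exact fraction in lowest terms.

step 1: -γ2 - 104/45*γ12 - 17/9*γ14 + 6*γ34 + 89/60*γ125 - 1/5*γ134 - 389/60*γ145 - 4/3*γ235 + 4/3*γ345 + 9/8*γ1235 - 7/24*γ1345
step 2: 2/3*γ2 + 2/3*γ4 + 329/48*γ12 - 521/16*γ14 - 20/3*γ23 - 5*γ25 + 20/3*γ34 - 3*γ45 + 293/60*γ123 - 104/9*γ125 - 47/10*γ134 - 841/90*γ145 - 1/2*γ235 + 30*γ345 - 52/45*γ1235 - 1/18*γ1345
Answer: 2/3


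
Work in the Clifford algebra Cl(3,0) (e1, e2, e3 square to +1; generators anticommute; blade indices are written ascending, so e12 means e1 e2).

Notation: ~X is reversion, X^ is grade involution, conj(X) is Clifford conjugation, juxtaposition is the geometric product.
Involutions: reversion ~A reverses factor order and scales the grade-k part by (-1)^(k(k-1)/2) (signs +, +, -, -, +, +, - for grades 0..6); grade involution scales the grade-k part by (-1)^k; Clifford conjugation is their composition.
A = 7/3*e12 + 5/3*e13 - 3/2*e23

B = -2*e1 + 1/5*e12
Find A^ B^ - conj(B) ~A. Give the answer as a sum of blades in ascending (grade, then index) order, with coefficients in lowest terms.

first term: -7/15 - 14/3*e2 - 10/3*e3 + 3/10*e13 + 1/3*e23 - 3*e123
second term: -7/15 - 14/3*e2 - 10/3*e3 - 3/10*e13 - 1/3*e23 + 3*e123
Answer: 3/5*e13 + 2/3*e23 - 6*e123


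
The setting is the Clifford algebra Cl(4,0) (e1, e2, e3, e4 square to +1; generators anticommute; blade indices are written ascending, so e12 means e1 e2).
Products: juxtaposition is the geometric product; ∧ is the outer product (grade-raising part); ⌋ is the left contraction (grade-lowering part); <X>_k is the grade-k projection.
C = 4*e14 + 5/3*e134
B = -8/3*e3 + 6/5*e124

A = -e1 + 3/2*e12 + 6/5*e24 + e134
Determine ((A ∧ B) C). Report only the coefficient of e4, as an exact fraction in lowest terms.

step 1: 8/3*e13 - 4*e123 + 16/5*e234
step 2: -40/9*e4 + 16/3*e12 - 20/3*e24 - 32/3*e34 - 64/5*e123 - 16*e234
Answer: -40/9


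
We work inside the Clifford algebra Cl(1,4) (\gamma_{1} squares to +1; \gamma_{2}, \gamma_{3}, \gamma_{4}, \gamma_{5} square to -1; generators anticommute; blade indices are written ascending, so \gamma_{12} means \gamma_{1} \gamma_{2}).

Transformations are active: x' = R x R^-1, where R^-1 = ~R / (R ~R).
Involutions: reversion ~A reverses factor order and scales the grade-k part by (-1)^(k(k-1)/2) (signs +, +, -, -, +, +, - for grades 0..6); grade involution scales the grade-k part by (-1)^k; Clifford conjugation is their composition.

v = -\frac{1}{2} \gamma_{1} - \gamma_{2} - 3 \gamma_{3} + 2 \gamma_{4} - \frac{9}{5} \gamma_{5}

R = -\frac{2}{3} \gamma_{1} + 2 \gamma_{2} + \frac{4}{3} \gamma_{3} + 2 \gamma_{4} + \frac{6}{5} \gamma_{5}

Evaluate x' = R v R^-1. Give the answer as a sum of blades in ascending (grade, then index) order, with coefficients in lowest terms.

~R = -\frac{2}{3} \gamma_{1} + 2 \gamma_{2} + \frac{4}{3} \gamma_{3} + 2 \gamma_{4} + \frac{6}{5} \gamma_{5}, and R ~R = -\frac{808}{75}, so R^-1 = ~R / (-\frac{808}{75}).
R v = \frac{337}{75} + \frac{5}{3} \gamma_{12} + \frac{8}{3} \gamma_{13} - \frac{1}{3} \gamma_{14} + \frac{9}{5} \gamma_{15} - \frac{14}{3} \gamma_{23} + 6 \gamma_{24} - \frac{12}{5} \gamma_{25} + \frac{26}{3} \gamma_{34} + \frac{6}{5} \gamma_{35} - 6 \gamma_{45}
Answer: \frac{320}{303} \gamma_{1} - \frac{135}{202} \gamma_{2} + \frac{572}{303} \gamma_{3} - \frac{741}{202} \gamma_{4} + \frac{807}{1010} \gamma_{5}


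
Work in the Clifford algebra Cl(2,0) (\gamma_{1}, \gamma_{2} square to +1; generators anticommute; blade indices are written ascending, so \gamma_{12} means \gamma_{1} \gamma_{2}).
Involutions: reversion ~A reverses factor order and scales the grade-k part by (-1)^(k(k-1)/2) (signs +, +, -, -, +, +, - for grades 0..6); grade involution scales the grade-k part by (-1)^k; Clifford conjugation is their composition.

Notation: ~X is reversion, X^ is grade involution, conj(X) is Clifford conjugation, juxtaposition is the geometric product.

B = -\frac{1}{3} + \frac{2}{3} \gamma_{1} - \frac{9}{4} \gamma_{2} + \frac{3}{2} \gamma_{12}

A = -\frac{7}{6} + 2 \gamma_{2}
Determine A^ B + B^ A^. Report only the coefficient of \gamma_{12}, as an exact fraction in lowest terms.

first term: \frac{44}{9} + \frac{20}{9} \gamma_{1} + \frac{79}{24} \gamma_{2} - \frac{5}{12} \gamma_{12}
second term: -\frac{37}{9} - \frac{20}{9} \gamma_{1} - \frac{47}{24} \gamma_{2} - \frac{5}{12} \gamma_{12}
Answer: -\frac{5}{6}


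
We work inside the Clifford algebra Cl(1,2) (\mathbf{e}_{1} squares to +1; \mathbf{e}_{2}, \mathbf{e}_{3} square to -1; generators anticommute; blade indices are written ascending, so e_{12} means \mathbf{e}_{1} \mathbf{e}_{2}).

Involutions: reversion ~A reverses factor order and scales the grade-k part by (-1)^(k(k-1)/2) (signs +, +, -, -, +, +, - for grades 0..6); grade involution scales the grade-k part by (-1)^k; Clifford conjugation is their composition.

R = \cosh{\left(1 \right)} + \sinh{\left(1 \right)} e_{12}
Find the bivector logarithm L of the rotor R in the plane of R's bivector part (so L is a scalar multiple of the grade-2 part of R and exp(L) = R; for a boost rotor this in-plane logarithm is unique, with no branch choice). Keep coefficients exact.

The scalar part of R is \cosh{\left(1 \right)}, giving the rapidity magnitude (cosh is even); the bivector part supplies orientation, its quotient by sinh of the rapidity is the plane, and L = rapidity * plane — unique in that plane, since flipping both signs leaves L unchanged.
Concretely: cosh(rapidity) = \cosh{\left(1 \right)} gives rapidity = ±1, and since rapidity/sinh(rapidity) is even the sign is immaterial: L = (rapidity/sinh(rapidity)) * <R>_2 = (\frac{1}{\sinh{\left(1 \right)}}) * <R>_2.
Answer: e_{12}


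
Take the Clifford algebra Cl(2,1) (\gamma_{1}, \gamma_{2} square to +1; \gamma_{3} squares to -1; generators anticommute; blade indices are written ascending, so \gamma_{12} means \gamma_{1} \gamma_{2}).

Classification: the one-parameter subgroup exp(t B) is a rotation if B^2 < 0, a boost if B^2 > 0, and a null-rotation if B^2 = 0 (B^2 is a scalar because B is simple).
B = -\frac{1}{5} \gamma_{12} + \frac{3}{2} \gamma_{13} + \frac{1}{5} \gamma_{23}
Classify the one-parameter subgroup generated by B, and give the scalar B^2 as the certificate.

B^2 term by term: the squares give (-\frac{1}{5})^2*(\gamma_{12})^2 + (\frac{3}{2})^2*(\gamma_{13})^2 + (\frac{1}{5})^2*(\gamma_{23})^2 = \frac{1}{25}*(-1) + \frac{9}{4}*(+1) + \frac{1}{25}*(+1) = \frac{9}{4} (each basis 2-blade squares to minus the product of its generators' squares); cross terms between blades sharing an index anticommute and cancel. So B^2 = \frac{9}{4}.
Answer: boost, certificate B^2 = \frac{9}{4}. Certificate logic: \frac{9}{4} is a conjugation-invariant scalar, so its sign fixes rotation versus boost versus null-rotation outright.


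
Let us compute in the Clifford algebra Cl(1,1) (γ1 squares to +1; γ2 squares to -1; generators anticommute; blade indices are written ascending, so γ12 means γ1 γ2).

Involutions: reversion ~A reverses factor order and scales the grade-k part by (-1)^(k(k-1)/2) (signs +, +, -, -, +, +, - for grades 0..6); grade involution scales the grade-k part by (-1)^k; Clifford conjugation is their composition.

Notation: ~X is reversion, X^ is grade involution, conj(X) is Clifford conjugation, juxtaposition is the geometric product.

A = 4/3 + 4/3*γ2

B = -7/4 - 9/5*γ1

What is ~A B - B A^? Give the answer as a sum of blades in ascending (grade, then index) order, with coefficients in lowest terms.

first term: -7/3 - 12/5*γ1 - 7/3*γ2 + 12/5*γ12
second term: -7/3 - 12/5*γ1 + 7/3*γ2 + 12/5*γ12
Answer: -14/3*γ2


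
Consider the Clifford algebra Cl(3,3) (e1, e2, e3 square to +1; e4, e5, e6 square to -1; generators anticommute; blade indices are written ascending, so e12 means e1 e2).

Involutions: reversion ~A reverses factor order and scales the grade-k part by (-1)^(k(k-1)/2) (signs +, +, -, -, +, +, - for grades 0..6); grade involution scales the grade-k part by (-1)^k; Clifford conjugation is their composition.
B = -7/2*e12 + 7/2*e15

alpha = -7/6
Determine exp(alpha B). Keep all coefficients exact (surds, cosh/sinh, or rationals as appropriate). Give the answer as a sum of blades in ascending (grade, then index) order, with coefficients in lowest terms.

B^2 term by term: the squares give (-7/2)^2*(e12)^2 + (7/2)^2*(e15)^2 = 49/4*(-1) + 49/4*(+1) = 0 (each basis 2-blade squares to minus the product of its generators' squares); cross terms between blades sharing an index anticommute and cancel. So B^2 = 0.
B^2 = 0, hence only two terms survive: exp(alpha B) = 1 + alpha B (parabolic case).
Answer: 1 + 49/12*e12 - 49/12*e15


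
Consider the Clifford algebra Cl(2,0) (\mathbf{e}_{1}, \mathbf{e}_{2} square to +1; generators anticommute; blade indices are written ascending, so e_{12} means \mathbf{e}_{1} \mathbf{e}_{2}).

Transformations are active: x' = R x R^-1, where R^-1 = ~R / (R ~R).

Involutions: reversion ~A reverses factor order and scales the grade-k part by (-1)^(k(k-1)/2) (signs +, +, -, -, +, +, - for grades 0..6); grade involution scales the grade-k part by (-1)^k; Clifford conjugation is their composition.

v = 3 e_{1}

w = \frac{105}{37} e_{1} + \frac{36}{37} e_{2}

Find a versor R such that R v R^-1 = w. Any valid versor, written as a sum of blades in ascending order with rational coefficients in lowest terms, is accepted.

Take R = v + w = \frac{216}{37} e_{1} + \frac{36}{37} e_{2}. Because q(v) = q(w) = 9, conjugation by R sends v exactly to w.
Answer: \frac{216}{37} e_{1} + \frac{36}{37} e_{2}


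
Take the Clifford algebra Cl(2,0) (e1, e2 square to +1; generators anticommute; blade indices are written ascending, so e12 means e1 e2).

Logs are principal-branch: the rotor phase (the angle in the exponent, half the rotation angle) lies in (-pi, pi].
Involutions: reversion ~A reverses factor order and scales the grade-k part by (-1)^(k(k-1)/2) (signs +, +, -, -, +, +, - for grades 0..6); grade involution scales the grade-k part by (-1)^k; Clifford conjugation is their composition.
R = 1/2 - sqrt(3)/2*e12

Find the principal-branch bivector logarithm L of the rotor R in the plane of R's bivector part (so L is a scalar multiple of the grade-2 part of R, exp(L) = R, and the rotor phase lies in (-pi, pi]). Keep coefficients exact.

The scalar part of R is 1/2, and that scalar determines the rotor phase on the principal branch; recovering the unit plane as bivector-part over sine of the phase gives L = phase * plane.
Concretely: cos(phase) = 1/2 gives phase = ±pi/3, and since phase/sin(phase) is even the sign is immaterial: L = (phase/sin(phase)) * <R>_2 = (2*sqrt(3)*pi/9) * <R>_2.
Answer: -pi/3*e12


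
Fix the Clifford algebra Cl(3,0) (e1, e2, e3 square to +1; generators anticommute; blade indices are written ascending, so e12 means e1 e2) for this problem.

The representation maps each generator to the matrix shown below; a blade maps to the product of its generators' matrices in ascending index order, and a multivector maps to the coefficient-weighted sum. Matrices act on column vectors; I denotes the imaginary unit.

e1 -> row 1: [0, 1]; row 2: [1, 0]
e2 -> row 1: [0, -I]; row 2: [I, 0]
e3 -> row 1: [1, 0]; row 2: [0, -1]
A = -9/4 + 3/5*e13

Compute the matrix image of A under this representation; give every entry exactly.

Bivector images (products of the table entries): rho(e13) = rho(e1)rho(e3) = row 1: [0, -1]; row 2: [1, 0].
M = (-9/4)*1 + (3/5)*rho(e13), summed entrywise (1 is the identity matrix):
Answer: row 1: [-9/4, -3/5]; row 2: [3/5, -9/4]


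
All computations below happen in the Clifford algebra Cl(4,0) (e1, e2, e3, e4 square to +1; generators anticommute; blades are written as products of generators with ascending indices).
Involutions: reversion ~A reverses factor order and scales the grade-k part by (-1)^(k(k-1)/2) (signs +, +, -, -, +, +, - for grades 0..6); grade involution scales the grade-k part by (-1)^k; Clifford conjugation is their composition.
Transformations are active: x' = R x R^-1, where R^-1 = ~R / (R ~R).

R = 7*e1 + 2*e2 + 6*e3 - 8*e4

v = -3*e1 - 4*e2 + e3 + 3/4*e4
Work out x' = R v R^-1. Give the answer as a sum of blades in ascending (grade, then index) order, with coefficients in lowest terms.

~R = 7*e1 + 2*e2 + 6*e3 - 8*e4, and R ~R = 153, so R^-1 = ~R / (153).
R v = -29 - 22*e1 e2 + 25*e1 e3 - 75/4*e1 e4 + 26*e2 e3 - 61/2*e2 e4 + 25/2*e3 e4
Answer: 53/153*e1 + 496/153*e2 - 167/51*e3 + 1397/612*e4


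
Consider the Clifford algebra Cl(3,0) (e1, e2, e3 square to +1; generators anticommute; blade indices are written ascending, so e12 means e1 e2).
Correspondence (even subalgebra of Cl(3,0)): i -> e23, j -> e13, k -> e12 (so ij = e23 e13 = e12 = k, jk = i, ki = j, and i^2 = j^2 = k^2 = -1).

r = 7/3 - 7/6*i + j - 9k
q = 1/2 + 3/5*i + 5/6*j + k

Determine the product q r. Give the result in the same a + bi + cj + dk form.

In blades: q = 1/2 + e12 + 5/6*e13 + 3/5*e23, r = 7/3 - 9*e12 + e13 - 7/6*e23.
Distribute q over r term by term (generator squares from the signature, products reordered to ascending indices): (1/2)*r = 7/6 - 9/2*e12 + 1/2*e13 - 7/12*e23; (e12)*r = 9 + 7/3*e12 - 7/6*e13 - e23; (5/6*e13)*r = -5/6 + 35/36*e12 + 35/18*e13 - 15/2*e23; (3/5*e23)*r = 7/10 + 3/5*e12 + 27/5*e13 + 7/5*e23.
Sum: 301/30 - 107/180*e12 + 601/90*e13 - 461/60*e23; translating back through the correspondence:
Answer: 301/30 - 461/60*i + 601/90*j - 107/180*k


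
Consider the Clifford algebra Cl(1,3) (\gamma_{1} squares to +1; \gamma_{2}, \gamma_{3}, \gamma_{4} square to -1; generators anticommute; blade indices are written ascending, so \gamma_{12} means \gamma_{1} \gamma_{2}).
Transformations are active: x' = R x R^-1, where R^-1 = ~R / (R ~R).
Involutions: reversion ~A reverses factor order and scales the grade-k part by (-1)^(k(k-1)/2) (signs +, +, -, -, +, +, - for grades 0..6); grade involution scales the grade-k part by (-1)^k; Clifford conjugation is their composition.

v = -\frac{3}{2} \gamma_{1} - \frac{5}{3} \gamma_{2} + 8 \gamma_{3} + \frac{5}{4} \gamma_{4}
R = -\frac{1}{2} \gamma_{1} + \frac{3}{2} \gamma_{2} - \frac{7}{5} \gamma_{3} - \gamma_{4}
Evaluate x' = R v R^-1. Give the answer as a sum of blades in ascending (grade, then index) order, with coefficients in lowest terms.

~R = -\frac{1}{2} \gamma_{1} + \frac{3}{2} \gamma_{2} - \frac{7}{5} \gamma_{3} - \gamma_{4}, and R ~R = -\frac{124}{25}, so R^-1 = ~R / (-\frac{124}{25}).
R v = \frac{157}{10} + \frac{37}{12} \gamma_{12} - \frac{61}{10} \gamma_{13} - \frac{17}{8} \gamma_{14} + \frac{29}{3} \gamma_{23} + \frac{5}{24} \gamma_{24} + \frac{25}{4} \gamma_{34}
Answer: \frac{1157}{248} \gamma_{1} - \frac{5825}{744} \gamma_{2} + \frac{107}{124} \gamma_{3} + \frac{315}{62} \gamma_{4}


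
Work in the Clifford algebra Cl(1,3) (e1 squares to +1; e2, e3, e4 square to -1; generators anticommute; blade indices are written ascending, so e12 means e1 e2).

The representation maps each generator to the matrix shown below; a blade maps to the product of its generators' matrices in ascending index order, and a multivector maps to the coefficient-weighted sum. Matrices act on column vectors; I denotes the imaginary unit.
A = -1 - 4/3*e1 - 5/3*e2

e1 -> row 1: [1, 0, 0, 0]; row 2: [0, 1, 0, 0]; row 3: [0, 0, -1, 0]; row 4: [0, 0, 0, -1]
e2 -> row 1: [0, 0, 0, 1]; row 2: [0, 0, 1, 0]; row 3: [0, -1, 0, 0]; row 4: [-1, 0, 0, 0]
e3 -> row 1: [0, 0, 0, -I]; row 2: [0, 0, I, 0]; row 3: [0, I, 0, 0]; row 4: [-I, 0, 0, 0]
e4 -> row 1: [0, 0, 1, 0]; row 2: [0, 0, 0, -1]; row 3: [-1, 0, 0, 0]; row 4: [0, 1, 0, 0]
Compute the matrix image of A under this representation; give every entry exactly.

M = (-1)*1 + (-4/3)*rho(e1) + (-5/3)*rho(e2), summed entrywise (1 is the identity matrix):
Answer: row 1: [-7/3, 0, 0, -5/3]; row 2: [0, -7/3, -5/3, 0]; row 3: [0, 5/3, 1/3, 0]; row 4: [5/3, 0, 0, 1/3]


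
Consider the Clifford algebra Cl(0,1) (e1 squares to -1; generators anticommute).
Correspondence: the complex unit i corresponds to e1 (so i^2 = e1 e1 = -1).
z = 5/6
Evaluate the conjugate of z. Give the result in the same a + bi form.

In blades: z = 5/6.
Conjugation here is Clifford conjugation: the scalar is fixed and the grade-1 and grade-2 blades all flip sign, giving 5/6; translating back:
Answer: 5/6


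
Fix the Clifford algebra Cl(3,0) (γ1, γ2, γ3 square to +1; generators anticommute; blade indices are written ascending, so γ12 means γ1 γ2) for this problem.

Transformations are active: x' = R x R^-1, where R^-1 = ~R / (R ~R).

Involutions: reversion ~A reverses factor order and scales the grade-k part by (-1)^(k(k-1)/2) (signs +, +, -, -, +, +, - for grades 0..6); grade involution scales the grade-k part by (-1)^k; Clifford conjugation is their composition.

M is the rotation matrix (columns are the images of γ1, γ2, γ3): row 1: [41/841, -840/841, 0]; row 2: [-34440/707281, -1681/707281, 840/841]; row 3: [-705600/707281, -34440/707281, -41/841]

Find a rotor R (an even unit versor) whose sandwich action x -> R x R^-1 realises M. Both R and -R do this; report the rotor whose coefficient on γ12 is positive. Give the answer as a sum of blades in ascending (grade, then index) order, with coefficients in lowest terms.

Method: write R = a + b12*γ12 + b13*γ13 + b23*γ23 with a^2 + b12^2 + b13^2 + b23^2 = 1 (so R^-1 = ~R). Expanding the columns R e_j ~R gives tr M = 4a^2 - 1 and, from the antisymmetric part, M21 - M12 = -4a*b12, M13 - M31 = 4a*b13, M32 - M23 = -4a*b23.
Here tr M = -1681/707281, so a^2 = (1 + tr M)/4 = 176400/707281 and a = ±420/841. Taking a = 420/841: M21 - M12 = 672000/707281, M13 - M31 = 705600/707281, M32 - M23 = -740880/707281, giving b12 = -400/841, b13 = 420/841, b23 = 441/841, i.e. R = 420/841 - 400/841*γ12 + 420/841*γ13 + 441/841*γ23.
Its γ12 coefficient is negative, so report the other preimage -R.
Answer: -420/841 + 400/841*γ12 - 420/841*γ13 - 441/841*γ23. Uniqueness: Spin(3) -> SO(3) maps R and -R to the same rotation of trace -1681/707281; fixing the sign of the γ12 coefficient removes the ambiguity.


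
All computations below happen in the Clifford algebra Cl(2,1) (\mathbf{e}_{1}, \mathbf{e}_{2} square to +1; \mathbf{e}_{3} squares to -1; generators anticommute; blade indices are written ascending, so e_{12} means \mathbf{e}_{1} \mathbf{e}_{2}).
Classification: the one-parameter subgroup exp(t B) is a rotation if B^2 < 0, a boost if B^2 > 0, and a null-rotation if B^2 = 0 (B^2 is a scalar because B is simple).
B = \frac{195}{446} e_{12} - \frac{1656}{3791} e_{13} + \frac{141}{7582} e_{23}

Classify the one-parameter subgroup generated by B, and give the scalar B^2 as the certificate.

B^2 term by term: the squares give (\frac{195}{446})^2*(e_{12})^2 + (-\frac{1656}{3791})^2*(e_{13})^2 + (\frac{141}{7582})^2*(e_{23})^2 = \frac{38025}{198916}*(-1) + \frac{2742336}{14371681}*(+1) + \frac{19881}{57486724}*(+1) = 0 (each basis 2-blade squares to minus the product of its generators' squares); cross terms between blades sharing an index anticommute and cancel. So B^2 = 0.
Answer: null-rotation, certificate B^2 = 0. Certificate logic: 0 is a conjugation-invariant scalar, so its sign fixes rotation versus boost versus null-rotation outright.


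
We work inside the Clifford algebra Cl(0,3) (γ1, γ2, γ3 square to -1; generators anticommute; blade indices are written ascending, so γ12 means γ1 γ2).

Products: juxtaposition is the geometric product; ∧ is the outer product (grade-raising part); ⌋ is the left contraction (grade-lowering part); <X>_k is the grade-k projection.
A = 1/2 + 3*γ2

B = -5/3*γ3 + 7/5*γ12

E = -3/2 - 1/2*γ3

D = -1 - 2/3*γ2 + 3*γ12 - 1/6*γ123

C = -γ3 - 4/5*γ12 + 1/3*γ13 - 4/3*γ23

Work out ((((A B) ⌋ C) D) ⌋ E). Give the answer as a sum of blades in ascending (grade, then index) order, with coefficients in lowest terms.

step 1: 21/5*γ1 - 5/6*γ3 + 7/10*γ12 - 5*γ23
step 2: -347/50 - 5/18*γ1 + 1006/225*γ2 - 7/5*γ3
step 3: 13393/1350 + 6161/450*γ1 + 89/90*γ2 + 7/5*γ3 - 14086/675*γ12 - 503/675*γ13 - 529/540*γ23 - 913/300*γ123
step 4: -12763/900 - 13393/2700*γ3
Answer: -12763/900 - 13393/2700*γ3


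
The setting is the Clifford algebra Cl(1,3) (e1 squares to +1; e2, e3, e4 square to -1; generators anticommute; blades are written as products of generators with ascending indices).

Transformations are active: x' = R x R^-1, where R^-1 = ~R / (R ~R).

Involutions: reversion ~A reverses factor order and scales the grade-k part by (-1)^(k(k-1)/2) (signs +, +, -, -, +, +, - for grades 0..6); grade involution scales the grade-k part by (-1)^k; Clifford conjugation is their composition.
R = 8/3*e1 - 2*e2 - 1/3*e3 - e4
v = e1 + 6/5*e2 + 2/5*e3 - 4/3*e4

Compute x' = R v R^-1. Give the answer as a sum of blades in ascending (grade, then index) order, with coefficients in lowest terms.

~R = 8/3*e1 - 2*e2 - 1/3*e3 - e4, and R ~R = 2, so R^-1 = ~R / (2).
R v = 58/15 + 26/5*e1 e2 + 7/5*e1 e3 - 23/9*e1 e4 - 2/5*e2 e3 + 58/15*e2 e4 + 38/45*e3 e4
Answer: 419/45*e1 - 134/15*e2 - 76/45*e3 - 38/15*e4


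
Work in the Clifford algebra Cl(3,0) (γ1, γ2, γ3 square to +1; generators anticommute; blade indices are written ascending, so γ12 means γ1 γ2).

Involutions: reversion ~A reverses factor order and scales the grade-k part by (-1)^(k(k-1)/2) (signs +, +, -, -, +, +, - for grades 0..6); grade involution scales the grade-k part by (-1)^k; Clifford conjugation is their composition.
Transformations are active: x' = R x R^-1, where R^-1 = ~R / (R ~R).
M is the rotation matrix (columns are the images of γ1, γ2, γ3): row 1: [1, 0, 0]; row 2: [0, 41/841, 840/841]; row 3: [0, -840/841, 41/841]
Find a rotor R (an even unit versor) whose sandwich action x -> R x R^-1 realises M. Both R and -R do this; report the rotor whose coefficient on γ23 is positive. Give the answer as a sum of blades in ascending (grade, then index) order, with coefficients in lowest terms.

Method: write R = a + b12*γ12 + b13*γ13 + b23*γ23 with a^2 + b12^2 + b13^2 + b23^2 = 1 (so R^-1 = ~R). Expanding the columns R e_j ~R gives tr M = 4a^2 - 1 and, from the antisymmetric part, M21 - M12 = -4a*b12, M13 - M31 = 4a*b13, M32 - M23 = -4a*b23.
Here tr M = 923/841, so a^2 = (1 + tr M)/4 = 441/841 and a = ±21/29. Taking a = 21/29: M21 - M12 = 0, M13 - M31 = 0, M32 - M23 = -1680/841, giving b12 = 0, b13 = 0, b23 = 20/29, i.e. R = 21/29 + 20/29*γ23.
Its γ23 coefficient is already positive.
Answer: 21/29 + 20/29*γ23. Sheet selection: the two-to-one cover makes ±R indistinguishable at the matrix level (trace 923/841), so uniqueness comes from the required sign on γ23.


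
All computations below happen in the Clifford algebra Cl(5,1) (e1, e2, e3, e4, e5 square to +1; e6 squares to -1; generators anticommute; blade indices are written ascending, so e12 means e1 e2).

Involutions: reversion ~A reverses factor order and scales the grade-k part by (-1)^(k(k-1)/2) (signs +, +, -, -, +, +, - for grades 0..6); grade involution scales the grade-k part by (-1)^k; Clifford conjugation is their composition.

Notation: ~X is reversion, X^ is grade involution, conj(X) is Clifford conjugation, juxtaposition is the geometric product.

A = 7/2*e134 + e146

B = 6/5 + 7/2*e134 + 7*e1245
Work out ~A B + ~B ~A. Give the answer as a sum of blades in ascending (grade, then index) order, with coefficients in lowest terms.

first term: 49/4 + 7/2*e36 - 21/5*e134 - 6/5*e146 - 49/2*e235 - 7*e256
second term: -49/4 + 7/2*e36 - 21/5*e134 - 6/5*e146 - 49/2*e235 - 7*e256
Answer: 7*e36 - 42/5*e134 - 12/5*e146 - 49*e235 - 14*e256


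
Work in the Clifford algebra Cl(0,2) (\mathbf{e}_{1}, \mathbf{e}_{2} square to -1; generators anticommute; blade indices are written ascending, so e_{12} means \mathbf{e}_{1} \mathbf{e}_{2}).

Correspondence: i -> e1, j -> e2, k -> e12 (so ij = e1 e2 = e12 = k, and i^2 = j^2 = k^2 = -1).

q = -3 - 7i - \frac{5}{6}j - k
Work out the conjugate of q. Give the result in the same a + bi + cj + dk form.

In blades: q = -3 - 7 e_{1} - \frac{5}{6} e_{2} - e_{12}.
Conjugation here is Clifford conjugation: the scalar is fixed and the grade-1 and grade-2 blades all flip sign, giving -3 + 7 e_{1} + \frac{5}{6} e_{2} + e_{12}; translating back:
Answer: -3 + 7i + \frac{5}{6}j + k


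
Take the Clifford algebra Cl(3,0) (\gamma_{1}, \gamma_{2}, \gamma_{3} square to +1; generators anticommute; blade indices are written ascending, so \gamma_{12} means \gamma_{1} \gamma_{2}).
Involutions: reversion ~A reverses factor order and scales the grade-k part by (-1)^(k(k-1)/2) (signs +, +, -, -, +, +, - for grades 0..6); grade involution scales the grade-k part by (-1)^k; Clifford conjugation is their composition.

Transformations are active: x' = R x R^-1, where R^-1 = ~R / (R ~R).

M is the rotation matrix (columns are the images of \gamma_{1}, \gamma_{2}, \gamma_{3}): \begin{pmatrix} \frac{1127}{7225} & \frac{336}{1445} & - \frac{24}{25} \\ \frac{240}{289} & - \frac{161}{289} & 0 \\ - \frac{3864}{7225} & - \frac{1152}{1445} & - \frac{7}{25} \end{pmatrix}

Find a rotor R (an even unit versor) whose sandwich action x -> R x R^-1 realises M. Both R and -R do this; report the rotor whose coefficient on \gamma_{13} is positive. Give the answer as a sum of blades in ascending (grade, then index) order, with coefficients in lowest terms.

Method: write R = a + b12*\gamma_{12} + b13*\gamma_{13} + b23*\gamma_{23} with a^2 + b12^2 + b13^2 + b23^2 = 1 (so R^-1 = ~R). Expanding the columns R e_j ~R gives tr M = 4a^2 - 1 and, from the antisymmetric part, M21 - M12 = -4a*b12, M13 - M31 = 4a*b13, M32 - M23 = -4a*b23.
Here tr M = -\frac{4921}{7225}, so a^2 = (1 + tr M)/4 = \frac{576}{7225} and a = ±\frac{24}{85}. Taking a = \frac{24}{85}: M21 - M12 = \frac{864}{1445}, M13 - M31 = -\frac{3072}{7225}, M32 - M23 = -\frac{1152}{1445}, giving b12 = -\frac{9}{17}, b13 = -\frac{32}{85}, b23 = \frac{12}{17}, i.e. R = \frac{24}{85} - \frac{9}{17} \gamma_{12} - \frac{32}{85} \gamma_{13} + \frac{12}{17} \gamma_{23}.
Its \gamma_{13} coefficient is negative, so report the other preimage -R.
Answer: -\frac{24}{85} + \frac{9}{17} \gamma_{12} + \frac{32}{85} \gamma_{13} - \frac{12}{17} \gamma_{23}. Uniqueness: Spin(3) -> SO(3) maps R and -R to the same rotation of trace -\frac{4921}{7225}; fixing the sign of the \gamma_{13} coefficient removes the ambiguity.


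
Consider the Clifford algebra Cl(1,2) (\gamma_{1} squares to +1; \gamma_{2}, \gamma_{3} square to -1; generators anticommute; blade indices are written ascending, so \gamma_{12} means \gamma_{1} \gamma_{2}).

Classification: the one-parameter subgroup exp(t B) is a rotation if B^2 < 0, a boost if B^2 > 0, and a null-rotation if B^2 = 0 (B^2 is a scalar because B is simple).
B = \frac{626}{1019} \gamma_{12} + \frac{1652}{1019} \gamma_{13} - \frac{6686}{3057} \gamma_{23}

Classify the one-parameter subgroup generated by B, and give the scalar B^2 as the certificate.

B^2 term by term: the squares give (\frac{626}{1019})^2*(\gamma_{12})^2 + (\frac{1652}{1019})^2*(\gamma_{13})^2 + (-\frac{6686}{3057})^2*(\gamma_{23})^2 = \frac{391876}{1038361}*(+1) + \frac{2729104}{1038361}*(+1) + \frac{44702596}{9345249}*(-1) = -\frac{16}{9} (each basis 2-blade squares to minus the product of its generators' squares); cross terms between blades sharing an index anticommute and cancel. So B^2 = -\frac{16}{9}.
Answer: rotation, certificate B^2 = -\frac{16}{9}. One invariant decides it: the square -\frac{16}{9} survives every conjugation, and its sign is exactly the classification.


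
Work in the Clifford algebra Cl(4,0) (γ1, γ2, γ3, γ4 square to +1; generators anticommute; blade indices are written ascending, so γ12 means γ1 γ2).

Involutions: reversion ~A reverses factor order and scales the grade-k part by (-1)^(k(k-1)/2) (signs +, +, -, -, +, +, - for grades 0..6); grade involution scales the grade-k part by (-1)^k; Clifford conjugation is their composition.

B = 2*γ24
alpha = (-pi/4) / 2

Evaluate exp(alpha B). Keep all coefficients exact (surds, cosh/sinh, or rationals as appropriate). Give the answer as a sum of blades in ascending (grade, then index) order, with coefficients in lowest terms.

B^2 = (2)^2*(γ24)^2 = 4*(-1) = -4 (a basis 2-blade squares to minus the product of its generators' squares).
B^2 = -4 — B^2 < 0, so the exponential closes trigonometrically: l = 2, alpha*l = -pi/4, so exp(alpha B) = cos(-pi/4) + (sin(-pi/4)/2)*B = sqrt(2)/2 + (-sqrt(2)/4)*B.
Answer: sqrt(2)/2 - sqrt(2)/2*γ24


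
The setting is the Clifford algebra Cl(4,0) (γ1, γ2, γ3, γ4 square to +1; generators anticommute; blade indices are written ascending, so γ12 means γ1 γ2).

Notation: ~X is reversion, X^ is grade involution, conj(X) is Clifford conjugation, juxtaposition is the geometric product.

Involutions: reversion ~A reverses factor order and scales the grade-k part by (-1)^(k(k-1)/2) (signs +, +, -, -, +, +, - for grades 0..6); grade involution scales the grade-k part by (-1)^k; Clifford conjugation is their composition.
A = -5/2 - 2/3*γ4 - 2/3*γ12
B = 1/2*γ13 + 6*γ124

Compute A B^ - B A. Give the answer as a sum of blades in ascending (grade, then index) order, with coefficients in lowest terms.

first term: -4*γ4 + 4*γ12 - 5/4*γ13 + 1/3*γ23 + 15*γ124 - 1/3*γ134
second term: 4*γ4 - 4*γ12 - 5/4*γ13 - 1/3*γ23 - 15*γ124 - 1/3*γ134
Answer: -8*γ4 + 8*γ12 + 2/3*γ23 + 30*γ124


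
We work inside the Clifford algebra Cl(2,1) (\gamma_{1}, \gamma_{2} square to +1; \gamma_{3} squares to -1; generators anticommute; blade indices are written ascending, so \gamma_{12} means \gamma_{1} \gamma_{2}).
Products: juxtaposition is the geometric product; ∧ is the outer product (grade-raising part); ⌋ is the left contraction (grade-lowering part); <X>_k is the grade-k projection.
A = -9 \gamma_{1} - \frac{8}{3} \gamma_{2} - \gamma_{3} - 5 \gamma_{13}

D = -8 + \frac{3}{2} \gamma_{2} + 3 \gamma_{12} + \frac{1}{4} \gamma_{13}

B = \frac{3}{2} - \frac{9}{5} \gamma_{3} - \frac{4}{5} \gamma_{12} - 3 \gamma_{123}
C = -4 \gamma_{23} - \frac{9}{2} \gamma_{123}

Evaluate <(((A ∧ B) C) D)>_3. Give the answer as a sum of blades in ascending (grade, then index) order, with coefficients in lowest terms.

step 1: -\frac{27}{2} \gamma_{1} - 4 \gamma_{2} - \frac{3}{2} \gamma_{3} + \frac{87}{10} \gamma_{13} + \frac{24}{5} \gamma_{23} + \frac{4}{5} \gamma_{123}
step 2: -\frac{114}{5} - \frac{124}{5} \gamma_{1} + \frac{903}{20} \gamma_{2} + 16 \gamma_{3} - \frac{831}{20} \gamma_{12} - 18 \gamma_{13} + \frac{243}{4} \gamma_{23} + 54 \gamma_{123}
step 3: \frac{14811}{40} + \frac{37}{8} \gamma_{1} - \frac{4833}{10} \gamma_{2} - \frac{15493}{40} \gamma_{3} + \frac{16929}{80} \gamma_{12} - \frac{2499}{20} \gamma_{13} - \frac{44289}{80} \gamma_{23} - \frac{29463}{80} \gamma_{123}
step 4: -\frac{29463}{80} \gamma_{123}
Answer: -\frac{29463}{80} \gamma_{123}


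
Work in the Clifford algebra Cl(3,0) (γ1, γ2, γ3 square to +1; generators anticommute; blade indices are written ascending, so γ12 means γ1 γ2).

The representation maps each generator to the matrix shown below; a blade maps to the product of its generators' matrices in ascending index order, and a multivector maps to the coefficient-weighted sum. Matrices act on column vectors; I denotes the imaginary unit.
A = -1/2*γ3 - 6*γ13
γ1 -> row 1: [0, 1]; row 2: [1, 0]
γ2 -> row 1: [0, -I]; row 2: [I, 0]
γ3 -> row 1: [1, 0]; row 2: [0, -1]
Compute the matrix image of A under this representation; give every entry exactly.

Bivector images (products of the table entries): rho(γ13) = rho(γ1)rho(γ3) = row 1: [0, -1]; row 2: [1, 0].
M = (-1/2)*rho(γ3) + (-6)*rho(γ13), summed entrywise:
Answer: row 1: [-1/2, 6]; row 2: [-6, 1/2]


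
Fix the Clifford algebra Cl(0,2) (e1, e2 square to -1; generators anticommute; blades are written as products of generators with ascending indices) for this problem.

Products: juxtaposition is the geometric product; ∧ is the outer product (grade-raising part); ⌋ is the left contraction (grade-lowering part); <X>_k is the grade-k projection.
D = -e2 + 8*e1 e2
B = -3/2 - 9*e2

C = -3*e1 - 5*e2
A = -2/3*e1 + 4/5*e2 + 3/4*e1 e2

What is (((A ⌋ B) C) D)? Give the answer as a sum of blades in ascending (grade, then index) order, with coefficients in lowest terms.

step 1: 36/5
step 2: -108/5*e1 - 36*e2
step 3: -36 - 288*e1 + 864/5*e2 + 108/5*e1 e2
Answer: -36 - 288*e1 + 864/5*e2 + 108/5*e1 e2


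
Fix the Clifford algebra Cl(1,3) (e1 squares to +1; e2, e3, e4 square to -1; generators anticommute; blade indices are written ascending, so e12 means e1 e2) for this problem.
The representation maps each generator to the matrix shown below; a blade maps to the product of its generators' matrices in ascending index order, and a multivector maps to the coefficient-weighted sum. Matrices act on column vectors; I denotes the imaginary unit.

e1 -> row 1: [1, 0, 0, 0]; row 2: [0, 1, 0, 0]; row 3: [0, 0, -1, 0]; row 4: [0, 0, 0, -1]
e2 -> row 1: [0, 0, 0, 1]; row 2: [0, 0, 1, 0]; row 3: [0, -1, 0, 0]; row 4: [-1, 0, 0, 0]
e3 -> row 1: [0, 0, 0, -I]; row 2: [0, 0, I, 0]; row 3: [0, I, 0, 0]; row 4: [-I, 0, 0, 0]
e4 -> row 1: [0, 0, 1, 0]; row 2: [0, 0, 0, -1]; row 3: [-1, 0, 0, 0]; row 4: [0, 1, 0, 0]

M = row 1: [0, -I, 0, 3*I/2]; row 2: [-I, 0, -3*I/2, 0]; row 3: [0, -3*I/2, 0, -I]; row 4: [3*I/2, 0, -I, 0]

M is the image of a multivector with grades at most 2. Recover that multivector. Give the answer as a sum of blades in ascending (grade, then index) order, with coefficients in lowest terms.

Method: the blade images are trace-orthogonal — tr(rho(e_A) rho(e_B)^-1) = 4 if A = B and 0 otherwise — and rho(e_A)^-1 = (e_A)^2 * rho(e_A) with (e_A)^2 = +1 or -1, so the coefficient of e_A in the preimage is (e_A)^2 * tr(M rho(e_A))/4.
Nonzero projections over blades of grade <= 2: e3: (e3)^2 = -1, tr(M rho(e3)) = 6, coefficient -3/2; e34: (e34)^2 = -1, tr(M rho(e34)) = -4, coefficient 1. Every other blade of grade <= 2 projects to 0.
Answer: -3/2*e3 + e34


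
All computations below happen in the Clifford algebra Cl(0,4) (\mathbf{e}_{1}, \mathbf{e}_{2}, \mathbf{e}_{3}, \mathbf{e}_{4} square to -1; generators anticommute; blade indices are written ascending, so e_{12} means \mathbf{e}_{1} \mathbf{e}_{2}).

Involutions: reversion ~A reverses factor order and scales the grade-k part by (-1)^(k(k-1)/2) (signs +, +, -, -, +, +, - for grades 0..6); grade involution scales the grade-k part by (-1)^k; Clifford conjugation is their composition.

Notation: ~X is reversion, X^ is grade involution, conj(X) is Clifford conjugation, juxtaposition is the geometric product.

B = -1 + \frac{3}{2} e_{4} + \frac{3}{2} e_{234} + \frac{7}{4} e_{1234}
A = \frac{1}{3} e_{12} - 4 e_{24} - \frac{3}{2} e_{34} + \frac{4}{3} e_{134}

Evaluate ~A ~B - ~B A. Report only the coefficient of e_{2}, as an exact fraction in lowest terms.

first term: -\frac{73}{12} e_{2} - \frac{33}{4} e_{3} - \frac{103}{24} e_{12} + 9 e_{13} - 4 e_{24} - \frac{11}{12} e_{34} - \frac{1}{2} e_{124} + \frac{5}{6} e_{134}
second term: -\frac{127}{12} e_{2} + \frac{15}{4} e_{3} + \frac{7}{24} e_{12} - 9 e_{13} + 4 e_{24} + \frac{11}{12} e_{34} + \frac{1}{2} e_{124} - \frac{11}{6} e_{134}
Answer: \frac{9}{2}


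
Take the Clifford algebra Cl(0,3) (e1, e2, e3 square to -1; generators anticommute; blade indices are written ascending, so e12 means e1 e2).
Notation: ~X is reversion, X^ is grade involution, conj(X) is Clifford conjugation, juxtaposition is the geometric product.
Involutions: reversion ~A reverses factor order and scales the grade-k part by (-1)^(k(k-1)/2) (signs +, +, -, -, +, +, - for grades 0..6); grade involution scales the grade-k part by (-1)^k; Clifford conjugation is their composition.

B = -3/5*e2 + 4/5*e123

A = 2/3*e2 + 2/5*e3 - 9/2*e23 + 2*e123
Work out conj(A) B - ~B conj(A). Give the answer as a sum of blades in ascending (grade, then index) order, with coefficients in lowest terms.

first term: 6/5 - 18/5*e1 - 27/10*e3 + 8/25*e12 - 26/15*e13 - 6/25*e23
second term: -2 + 18/5*e1 + 27/10*e3 - 8/25*e12 - 2/3*e13 + 6/25*e23
Answer: 16/5 - 36/5*e1 - 27/5*e3 + 16/25*e12 - 16/15*e13 - 12/25*e23


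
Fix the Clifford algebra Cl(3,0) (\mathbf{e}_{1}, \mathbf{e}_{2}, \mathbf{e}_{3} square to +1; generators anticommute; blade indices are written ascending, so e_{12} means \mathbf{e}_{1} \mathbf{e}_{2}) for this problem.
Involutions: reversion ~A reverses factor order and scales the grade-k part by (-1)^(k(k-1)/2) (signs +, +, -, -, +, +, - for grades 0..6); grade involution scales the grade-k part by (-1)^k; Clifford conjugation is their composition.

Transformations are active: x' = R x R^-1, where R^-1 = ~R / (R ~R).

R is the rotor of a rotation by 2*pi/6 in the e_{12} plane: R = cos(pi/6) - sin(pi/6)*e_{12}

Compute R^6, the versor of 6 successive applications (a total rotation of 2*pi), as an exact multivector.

Because a rotor carries half the rotation angle, composing 6 copies of this e_{12}-plane rotor multiplies the phase: 6*(pi/6) = \pi, hence R^6 = cos(\pi) - sin(\pi)*e_{12}.
cos(\pi) = -1 and sin(\pi) = 0, so R^6 = -1. The total rotation 2*pi is 1 full turn, so every vector returns to itself, yet the rotor is -1, on the OTHER sheet of the double cover (an odd number of 2*pi turns).
Answer: -1


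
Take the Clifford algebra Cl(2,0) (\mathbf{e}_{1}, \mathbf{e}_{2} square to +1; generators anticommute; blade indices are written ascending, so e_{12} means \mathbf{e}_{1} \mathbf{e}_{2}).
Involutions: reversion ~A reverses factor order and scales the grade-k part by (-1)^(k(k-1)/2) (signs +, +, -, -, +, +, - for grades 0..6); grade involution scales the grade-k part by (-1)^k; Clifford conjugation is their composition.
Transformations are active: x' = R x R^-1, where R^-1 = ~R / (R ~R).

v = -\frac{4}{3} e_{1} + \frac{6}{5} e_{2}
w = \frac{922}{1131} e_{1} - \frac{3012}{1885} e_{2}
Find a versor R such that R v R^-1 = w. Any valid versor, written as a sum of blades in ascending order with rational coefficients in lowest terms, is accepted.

Why this works: both vectors square to \frac{724}{225}, so q(v) = q(w) and R = v + w = -\frac{586}{1131} e_{1} - \frac{150}{377} e_{2} carries v to w — its own direction survives, the complement (v - w)/2 flips.
Answer: -\frac{586}{1131} e_{1} - \frac{150}{377} e_{2}


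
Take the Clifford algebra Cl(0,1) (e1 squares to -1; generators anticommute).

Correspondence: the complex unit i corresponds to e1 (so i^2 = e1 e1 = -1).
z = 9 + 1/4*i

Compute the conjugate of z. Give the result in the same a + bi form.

In blades: z = 9 + 1/4*e1.
Conjugation here is Clifford conjugation: the scalar is fixed and the grade-1 and grade-2 blades all flip sign, giving 9 - 1/4*e1; translating back:
Answer: 9 - 1/4*i


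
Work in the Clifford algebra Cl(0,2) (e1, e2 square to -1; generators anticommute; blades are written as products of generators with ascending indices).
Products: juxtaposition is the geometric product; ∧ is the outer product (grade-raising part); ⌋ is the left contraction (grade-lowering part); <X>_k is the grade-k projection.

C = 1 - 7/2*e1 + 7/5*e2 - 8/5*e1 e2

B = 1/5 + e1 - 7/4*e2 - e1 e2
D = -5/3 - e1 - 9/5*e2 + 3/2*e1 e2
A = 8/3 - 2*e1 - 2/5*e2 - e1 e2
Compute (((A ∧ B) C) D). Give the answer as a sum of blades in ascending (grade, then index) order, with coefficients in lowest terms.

step 1: 8/15 + 34/15*e1 - 356/75*e2 + 31/30*e1 e2
step 2: 6287/375 + 1637/250*e1 - 399/100*e2 - 663/50*e1 e2
step 3: -9772/1125 - 34519/600*e1 - 12556/625*e2 + 78679/2500*e1 e2
Answer: -9772/1125 - 34519/600*e1 - 12556/625*e2 + 78679/2500*e1 e2


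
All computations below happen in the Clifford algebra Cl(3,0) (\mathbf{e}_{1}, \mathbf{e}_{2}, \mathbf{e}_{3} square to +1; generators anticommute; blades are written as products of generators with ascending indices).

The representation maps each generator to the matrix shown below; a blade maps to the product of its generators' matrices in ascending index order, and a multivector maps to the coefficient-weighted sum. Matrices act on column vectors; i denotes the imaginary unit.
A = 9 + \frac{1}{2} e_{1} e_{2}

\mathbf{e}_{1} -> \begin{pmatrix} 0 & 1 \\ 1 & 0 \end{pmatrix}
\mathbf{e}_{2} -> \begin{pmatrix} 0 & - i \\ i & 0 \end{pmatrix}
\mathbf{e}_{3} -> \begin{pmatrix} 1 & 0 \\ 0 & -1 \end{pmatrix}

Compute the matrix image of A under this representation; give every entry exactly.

Bivector images (products of the table entries): rho(e_{1} e_{2}) = rho(\mathbf{e}_{1})rho(\mathbf{e}_{2}) = \begin{pmatrix} i & 0 \\ 0 & - i \end{pmatrix}.
M = (9)*1 + (\frac{1}{2})*rho(e_{1} e_{2}), summed entrywise (1 is the identity matrix):
Answer: \begin{pmatrix} 9 + \frac{i}{2} & 0 \\ 0 & 9 - \frac{i}{2} \end{pmatrix}
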